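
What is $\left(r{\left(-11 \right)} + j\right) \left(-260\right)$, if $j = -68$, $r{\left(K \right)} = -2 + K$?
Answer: $21060$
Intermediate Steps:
$\left(r{\left(-11 \right)} + j\right) \left(-260\right) = \left(\left(-2 - 11\right) - 68\right) \left(-260\right) = \left(-13 - 68\right) \left(-260\right) = \left(-81\right) \left(-260\right) = 21060$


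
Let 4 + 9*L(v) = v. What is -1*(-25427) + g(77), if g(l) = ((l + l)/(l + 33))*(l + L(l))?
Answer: 1149577/45 ≈ 25546.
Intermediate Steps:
L(v) = -4/9 + v/9
g(l) = 2*l*(-4/9 + 10*l/9)/(33 + l) (g(l) = ((l + l)/(l + 33))*(l + (-4/9 + l/9)) = ((2*l)/(33 + l))*(-4/9 + 10*l/9) = (2*l/(33 + l))*(-4/9 + 10*l/9) = 2*l*(-4/9 + 10*l/9)/(33 + l))
-1*(-25427) + g(77) = -1*(-25427) + (4/9)*77*(-2 + 5*77)/(33 + 77) = 25427 + (4/9)*77*(-2 + 385)/110 = 25427 + (4/9)*77*(1/110)*383 = 25427 + 5362/45 = 1149577/45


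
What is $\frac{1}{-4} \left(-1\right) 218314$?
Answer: $\frac{109157}{2} \approx 54579.0$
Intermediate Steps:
$\frac{1}{-4} \left(-1\right) 218314 = \left(- \frac{1}{4}\right) \left(-1\right) 218314 = \frac{1}{4} \cdot 218314 = \frac{109157}{2}$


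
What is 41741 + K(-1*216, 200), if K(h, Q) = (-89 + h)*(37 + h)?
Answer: 96336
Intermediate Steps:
41741 + K(-1*216, 200) = 41741 + (-3293 + (-1*216)² - (-52)*216) = 41741 + (-3293 + (-216)² - 52*(-216)) = 41741 + (-3293 + 46656 + 11232) = 41741 + 54595 = 96336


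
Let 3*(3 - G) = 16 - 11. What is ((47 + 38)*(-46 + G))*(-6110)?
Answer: 69592900/3 ≈ 2.3198e+7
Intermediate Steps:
G = 4/3 (G = 3 - (16 - 11)/3 = 3 - ⅓*5 = 3 - 5/3 = 4/3 ≈ 1.3333)
((47 + 38)*(-46 + G))*(-6110) = ((47 + 38)*(-46 + 4/3))*(-6110) = (85*(-134/3))*(-6110) = -11390/3*(-6110) = 69592900/3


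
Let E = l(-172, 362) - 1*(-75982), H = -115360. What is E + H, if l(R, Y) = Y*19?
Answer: -32500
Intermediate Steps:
l(R, Y) = 19*Y
E = 82860 (E = 19*362 - 1*(-75982) = 6878 + 75982 = 82860)
E + H = 82860 - 115360 = -32500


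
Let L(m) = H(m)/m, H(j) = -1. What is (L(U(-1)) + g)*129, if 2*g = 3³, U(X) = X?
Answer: 3741/2 ≈ 1870.5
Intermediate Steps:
L(m) = -1/m
g = 27/2 (g = (½)*3³ = (½)*27 = 27/2 ≈ 13.500)
(L(U(-1)) + g)*129 = (-1/(-1) + 27/2)*129 = (-1*(-1) + 27/2)*129 = (1 + 27/2)*129 = (29/2)*129 = 3741/2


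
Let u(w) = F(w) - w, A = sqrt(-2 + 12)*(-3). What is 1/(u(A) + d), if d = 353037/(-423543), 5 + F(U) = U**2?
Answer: 279602052631/23234135858991 - 19932074761*sqrt(10)/46468271717982 ≈ 0.010678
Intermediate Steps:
F(U) = -5 + U**2
A = -3*sqrt(10) (A = sqrt(10)*(-3) = -3*sqrt(10) ≈ -9.4868)
u(w) = -5 + w**2 - w (u(w) = (-5 + w**2) - w = -5 + w**2 - w)
d = -117679/141181 (d = 353037*(-1/423543) = -117679/141181 ≈ -0.83353)
1/(u(A) + d) = 1/((-5 + (-3*sqrt(10))**2 - (-3)*sqrt(10)) - 117679/141181) = 1/((-5 + 90 + 3*sqrt(10)) - 117679/141181) = 1/((85 + 3*sqrt(10)) - 117679/141181) = 1/(11882706/141181 + 3*sqrt(10))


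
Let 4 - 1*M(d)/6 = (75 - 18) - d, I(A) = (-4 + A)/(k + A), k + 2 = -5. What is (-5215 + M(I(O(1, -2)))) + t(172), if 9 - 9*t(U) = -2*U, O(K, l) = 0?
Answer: -345892/63 ≈ -5490.4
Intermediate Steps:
k = -7 (k = -2 - 5 = -7)
I(A) = (-4 + A)/(-7 + A)
M(d) = -318 + 6*d (M(d) = 24 - 6*((75 - 18) - d) = 24 - 6*(57 - d) = 24 + (-342 + 6*d) = -318 + 6*d)
t(U) = 1 + 2*U/9 (t(U) = 1 - (-2)*U/9 = 1 + 2*U/9)
(-5215 + M(I(O(1, -2)))) + t(172) = (-5215 + (-318 + 6*((-4 + 0)/(-7 + 0)))) + (1 + (2/9)*172) = (-5215 + (-318 + 6*(-4/(-7)))) + (1 + 344/9) = (-5215 + (-318 + 6*(-⅐*(-4)))) + 353/9 = (-5215 + (-318 + 6*(4/7))) + 353/9 = (-5215 + (-318 + 24/7)) + 353/9 = (-5215 - 2202/7) + 353/9 = -38707/7 + 353/9 = -345892/63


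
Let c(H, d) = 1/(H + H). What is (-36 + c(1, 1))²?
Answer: 5041/4 ≈ 1260.3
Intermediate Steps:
c(H, d) = 1/(2*H)
(-36 + c(1, 1))² = (-36 + (½)/1)² = (-36 + (½)*1)² = (-36 + ½)² = (-71/2)² = 5041/4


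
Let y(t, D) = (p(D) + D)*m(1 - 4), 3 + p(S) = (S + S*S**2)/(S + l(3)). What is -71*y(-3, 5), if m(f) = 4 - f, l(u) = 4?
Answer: -73556/9 ≈ -8172.9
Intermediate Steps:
p(S) = -3 + (S + S**3)/(4 + S) (p(S) = -3 + (S + S*S**2)/(S + 4) = -3 + (S + S**3)/(4 + S))
y(t, D) = 7*D + 7*(-12 + D**3 - 2*D)/(4 + D) (y(t, D) = ((-12 + D**3 - 2*D)/(4 + D) + D)*(4 - (1 - 4)) = (D + (-12 + D**3 - 2*D)/(4 + D))*(4 - 1*(-3)) = (D + (-12 + D**3 - 2*D)/(4 + D))*(4 + 3) = (D + (-12 + D**3 - 2*D)/(4 + D))*7 = 7*D + 7*(-12 + D**3 - 2*D)/(4 + D))
-71*y(-3, 5) = -497*(-12 + 5**2 + 5**3 + 2*5)/(4 + 5) = -497*(-12 + 25 + 125 + 10)/9 = -497*148/9 = -71*1036/9 = -73556/9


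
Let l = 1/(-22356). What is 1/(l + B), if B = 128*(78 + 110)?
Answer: 22356/537974783 ≈ 4.1556e-5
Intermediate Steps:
l = -1/22356 ≈ -4.4731e-5
B = 24064 (B = 128*188 = 24064)
1/(l + B) = 1/(-1/22356 + 24064) = 1/(537974783/22356) = 22356/537974783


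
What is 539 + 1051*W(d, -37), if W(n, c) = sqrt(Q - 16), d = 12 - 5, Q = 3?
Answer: 539 + 1051*I*sqrt(13) ≈ 539.0 + 3789.4*I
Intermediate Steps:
d = 7
W(n, c) = I*sqrt(13) (W(n, c) = sqrt(3 - 16) = sqrt(-13) = I*sqrt(13))
539 + 1051*W(d, -37) = 539 + 1051*(I*sqrt(13)) = 539 + 1051*I*sqrt(13)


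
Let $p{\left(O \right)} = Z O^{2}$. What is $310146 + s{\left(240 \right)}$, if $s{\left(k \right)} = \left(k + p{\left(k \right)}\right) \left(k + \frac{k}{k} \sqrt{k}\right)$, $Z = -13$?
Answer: $-179344254 - 2994240 \sqrt{15} \approx -1.9094 \cdot 10^{8}$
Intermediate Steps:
$p{\left(O \right)} = - 13 O^{2}$
$s{\left(k \right)} = \left(k + \sqrt{k}\right) \left(k - 13 k^{2}\right)$ ($s{\left(k \right)} = \left(k - 13 k^{2}\right) \left(k + \frac{k}{k} \sqrt{k}\right) = \left(k - 13 k^{2}\right) \left(k + 1 \sqrt{k}\right) = \left(k - 13 k^{2}\right) \left(k + \sqrt{k}\right) = \left(k + \sqrt{k}\right) \left(k - 13 k^{2}\right)$)
$310146 + s{\left(240 \right)} = 310146 + \left(240^{2} + 240^{\frac{3}{2}} - 13 \cdot 240^{3} - 13 \cdot 240^{\frac{5}{2}}\right) = 310146 + \left(57600 + 960 \sqrt{15} - 179712000 - 13 \cdot 230400 \sqrt{15}\right) = 310146 + \left(57600 + 960 \sqrt{15} - 179712000 - 2995200 \sqrt{15}\right) = 310146 - \left(179654400 + 2994240 \sqrt{15}\right) = -179344254 - 2994240 \sqrt{15}$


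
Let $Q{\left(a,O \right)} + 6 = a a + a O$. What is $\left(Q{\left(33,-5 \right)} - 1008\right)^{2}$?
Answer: $8100$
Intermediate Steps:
$Q{\left(a,O \right)} = -6 + a^{2} + O a$ ($Q{\left(a,O \right)} = -6 + \left(a a + a O\right) = -6 + \left(a^{2} + O a\right) = -6 + a^{2} + O a$)
$\left(Q{\left(33,-5 \right)} - 1008\right)^{2} = \left(\left(-6 + 33^{2} - 165\right) - 1008\right)^{2} = \left(\left(-6 + 1089 - 165\right) - 1008\right)^{2} = \left(918 - 1008\right)^{2} = \left(-90\right)^{2} = 8100$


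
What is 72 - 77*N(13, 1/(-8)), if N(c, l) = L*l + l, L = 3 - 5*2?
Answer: 57/4 ≈ 14.250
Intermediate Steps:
L = -7 (L = 3 - 10 = -7)
N(c, l) = -6*l (N(c, l) = -7*l + l = -6*l)
72 - 77*N(13, 1/(-8)) = 72 - (-462)/(-8) = 72 - (-462)*(-1)/8 = 72 - 77*¾ = 72 - 231/4 = 57/4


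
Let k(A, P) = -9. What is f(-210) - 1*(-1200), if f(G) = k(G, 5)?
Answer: 1191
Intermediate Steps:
f(G) = -9
f(-210) - 1*(-1200) = -9 - 1*(-1200) = -9 + 1200 = 1191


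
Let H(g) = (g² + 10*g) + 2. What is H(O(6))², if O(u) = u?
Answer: 9604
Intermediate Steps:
H(g) = 2 + g² + 10*g
H(O(6))² = (2 + 6² + 10*6)² = (2 + 36 + 60)² = 98² = 9604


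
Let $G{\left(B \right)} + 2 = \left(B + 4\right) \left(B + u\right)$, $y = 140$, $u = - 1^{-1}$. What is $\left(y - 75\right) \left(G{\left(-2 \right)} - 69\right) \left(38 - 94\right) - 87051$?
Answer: $193229$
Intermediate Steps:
$u = -1$ ($u = \left(-1\right) 1 = -1$)
$G{\left(B \right)} = -2 + \left(-1 + B\right) \left(4 + B\right)$ ($G{\left(B \right)} = -2 + \left(B + 4\right) \left(B - 1\right) = -2 + \left(4 + B\right) \left(-1 + B\right) = -2 + \left(-1 + B\right) \left(4 + B\right)$)
$\left(y - 75\right) \left(G{\left(-2 \right)} - 69\right) \left(38 - 94\right) - 87051 = \left(140 - 75\right) \left(\left(-6 + \left(-2\right)^{2} + 3 \left(-2\right)\right) - 69\right) \left(38 - 94\right) - 87051 = 65 \left(\left(-6 + 4 - 6\right) - 69\right) \left(-56\right) - 87051 = 65 \left(-8 - 69\right) \left(-56\right) - 87051 = 65 \left(-77\right) \left(-56\right) - 87051 = \left(-5005\right) \left(-56\right) - 87051 = 280280 - 87051 = 193229$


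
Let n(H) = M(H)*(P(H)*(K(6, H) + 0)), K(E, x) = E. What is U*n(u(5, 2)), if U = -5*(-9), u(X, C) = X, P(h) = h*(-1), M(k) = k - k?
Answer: 0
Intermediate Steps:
M(k) = 0
P(h) = -h
U = 45
n(H) = 0 (n(H) = 0*((-H)*(6 + 0)) = 0*(-H*6) = 0*(-6*H) = 0)
U*n(u(5, 2)) = 45*0 = 0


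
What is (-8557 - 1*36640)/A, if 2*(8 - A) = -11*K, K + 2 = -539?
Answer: 90394/5935 ≈ 15.231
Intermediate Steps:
K = -541 (K = -2 - 539 = -541)
A = -5935/2 (A = 8 - (-11)*(-541)/2 = 8 - 1/2*5951 = 8 - 5951/2 = -5935/2 ≈ -2967.5)
(-8557 - 1*36640)/A = (-8557 - 1*36640)/(-5935/2) = (-8557 - 36640)*(-2/5935) = -45197*(-2/5935) = 90394/5935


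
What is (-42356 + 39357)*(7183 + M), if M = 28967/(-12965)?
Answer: -279202785372/12965 ≈ -2.1535e+7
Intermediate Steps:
M = -28967/12965 (M = 28967*(-1/12965) = -28967/12965 ≈ -2.2342)
(-42356 + 39357)*(7183 + M) = (-42356 + 39357)*(7183 - 28967/12965) = -2999*93098628/12965 = -279202785372/12965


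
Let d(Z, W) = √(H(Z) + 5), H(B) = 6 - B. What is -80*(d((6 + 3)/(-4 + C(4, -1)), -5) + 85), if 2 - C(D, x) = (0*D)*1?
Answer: -6800 - 40*√62 ≈ -7115.0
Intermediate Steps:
C(D, x) = 2 (C(D, x) = 2 - 0*D = 2 - 0 = 2 - 1*0 = 2 + 0 = 2)
d(Z, W) = √(11 - Z) (d(Z, W) = √((6 - Z) + 5) = √(11 - Z))
-80*(d((6 + 3)/(-4 + C(4, -1)), -5) + 85) = -80*(√(11 - (6 + 3)/(-4 + 2)) + 85) = -80*(√(11 - 9/(-2)) + 85) = -80*(√(11 - 9*(-1)/2) + 85) = -80*(√(11 - 1*(-9/2)) + 85) = -80*(√(11 + 9/2) + 85) = -80*(√(31/2) + 85) = -80*(√62/2 + 85) = -80*(85 + √62/2) = -6800 - 40*√62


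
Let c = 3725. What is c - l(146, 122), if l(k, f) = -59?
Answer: 3784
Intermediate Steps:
c - l(146, 122) = 3725 - 1*(-59) = 3725 + 59 = 3784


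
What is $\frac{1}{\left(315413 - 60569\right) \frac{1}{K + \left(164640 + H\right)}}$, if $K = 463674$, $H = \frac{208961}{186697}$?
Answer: $\frac{117304547819}{47578610268} \approx 2.4655$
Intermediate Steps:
$H = \frac{208961}{186697}$ ($H = 208961 \cdot \frac{1}{186697} = \frac{208961}{186697} \approx 1.1193$)
$\frac{1}{\left(315413 - 60569\right) \frac{1}{K + \left(164640 + H\right)}} = \frac{1}{\left(315413 - 60569\right) \frac{1}{463674 + \left(164640 + \frac{208961}{186697}\right)}} = \frac{1}{254844 \frac{1}{463674 + \frac{30738003041}{186697}}} = \frac{1}{254844 \frac{1}{\frac{117304547819}{186697}}} = \frac{1}{254844 \cdot \frac{186697}{117304547819}} = \frac{1}{\frac{47578610268}{117304547819}} = \frac{117304547819}{47578610268}$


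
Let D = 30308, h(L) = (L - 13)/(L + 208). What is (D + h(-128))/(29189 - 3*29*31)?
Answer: 65527/57280 ≈ 1.1440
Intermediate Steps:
h(L) = (-13 + L)/(208 + L)
(D + h(-128))/(29189 - 3*29*31) = (30308 + (-13 - 128)/(208 - 128))/(29189 - 3*29*31) = (30308 - 141/80)/(29189 - 87*31) = (30308 + (1/80)*(-141))/(29189 - 2697) = (30308 - 141/80)/26492 = (2424499/80)*(1/26492) = 65527/57280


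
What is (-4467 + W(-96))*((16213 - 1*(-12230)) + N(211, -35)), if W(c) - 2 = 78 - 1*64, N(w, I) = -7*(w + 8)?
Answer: -119776410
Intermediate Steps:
N(w, I) = -56 - 7*w (N(w, I) = -7*(8 + w) = -56 - 7*w)
W(c) = 16 (W(c) = 2 + (78 - 1*64) = 2 + (78 - 64) = 2 + 14 = 16)
(-4467 + W(-96))*((16213 - 1*(-12230)) + N(211, -35)) = (-4467 + 16)*((16213 - 1*(-12230)) + (-56 - 7*211)) = -4451*((16213 + 12230) + (-56 - 1477)) = -4451*(28443 - 1533) = -4451*26910 = -119776410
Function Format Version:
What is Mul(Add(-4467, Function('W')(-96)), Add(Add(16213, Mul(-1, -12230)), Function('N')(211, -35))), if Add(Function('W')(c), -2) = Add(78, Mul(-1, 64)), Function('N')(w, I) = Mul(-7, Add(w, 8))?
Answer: -119776410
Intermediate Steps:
Function('N')(w, I) = Add(-56, Mul(-7, w)) (Function('N')(w, I) = Mul(-7, Add(8, w)) = Add(-56, Mul(-7, w)))
Function('W')(c) = 16 (Function('W')(c) = Add(2, Add(78, Mul(-1, 64))) = Add(2, Add(78, -64)) = Add(2, 14) = 16)
Mul(Add(-4467, Function('W')(-96)), Add(Add(16213, Mul(-1, -12230)), Function('N')(211, -35))) = Mul(Add(-4467, 16), Add(Add(16213, Mul(-1, -12230)), Add(-56, Mul(-7, 211)))) = Mul(-4451, Add(Add(16213, 12230), Add(-56, -1477))) = Mul(-4451, Add(28443, -1533)) = Mul(-4451, 26910) = -119776410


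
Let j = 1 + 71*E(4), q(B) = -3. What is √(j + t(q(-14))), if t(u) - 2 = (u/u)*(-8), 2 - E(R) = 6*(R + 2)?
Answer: I*√2419 ≈ 49.183*I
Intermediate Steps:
E(R) = -10 - 6*R (E(R) = 2 - 6*(R + 2) = 2 - 6*(2 + R) = 2 - (12 + 6*R) = 2 + (-12 - 6*R) = -10 - 6*R)
t(u) = -6 (t(u) = 2 + (u/u)*(-8) = 2 + 1*(-8) = 2 - 8 = -6)
j = -2413 (j = 1 + 71*(-10 - 6*4) = 1 + 71*(-10 - 24) = 1 + 71*(-34) = 1 - 2414 = -2413)
√(j + t(q(-14))) = √(-2413 - 6) = √(-2419) = I*√2419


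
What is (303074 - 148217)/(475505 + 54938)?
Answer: 154857/530443 ≈ 0.29194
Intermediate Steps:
(303074 - 148217)/(475505 + 54938) = 154857/530443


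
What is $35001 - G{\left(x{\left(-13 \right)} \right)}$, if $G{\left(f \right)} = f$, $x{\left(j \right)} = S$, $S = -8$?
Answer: $35009$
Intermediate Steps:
$x{\left(j \right)} = -8$
$35001 - G{\left(x{\left(-13 \right)} \right)} = 35001 - -8 = 35001 + 8 = 35009$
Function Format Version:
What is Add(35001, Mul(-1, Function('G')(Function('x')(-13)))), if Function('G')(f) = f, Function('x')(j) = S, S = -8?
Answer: 35009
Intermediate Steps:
Function('x')(j) = -8
Add(35001, Mul(-1, Function('G')(Function('x')(-13)))) = Add(35001, Mul(-1, -8)) = Add(35001, 8) = 35009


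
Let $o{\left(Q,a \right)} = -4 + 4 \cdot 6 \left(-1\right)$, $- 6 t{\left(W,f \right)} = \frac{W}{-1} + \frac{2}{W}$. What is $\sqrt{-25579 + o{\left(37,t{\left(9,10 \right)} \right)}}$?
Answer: $i \sqrt{25607} \approx 160.02 i$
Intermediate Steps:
$t{\left(W,f \right)} = - \frac{1}{3 W} + \frac{W}{6}$ ($t{\left(W,f \right)} = - \frac{\frac{W}{-1} + \frac{2}{W}}{6} = - \frac{W \left(-1\right) + \frac{2}{W}}{6} = - \frac{- W + \frac{2}{W}}{6} = - \frac{1}{3 W} + \frac{W}{6}$)
$o{\left(Q,a \right)} = -28$ ($o{\left(Q,a \right)} = -4 + 24 \left(-1\right) = -4 - 24 = -28$)
$\sqrt{-25579 + o{\left(37,t{\left(9,10 \right)} \right)}} = \sqrt{-25579 - 28} = \sqrt{-25607} = i \sqrt{25607}$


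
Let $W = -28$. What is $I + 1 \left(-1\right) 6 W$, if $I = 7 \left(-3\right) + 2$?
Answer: $149$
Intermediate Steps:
$I = -19$ ($I = -21 + 2 = -19$)
$I + 1 \left(-1\right) 6 W = -19 + 1 \left(-1\right) 6 \left(-28\right) = -19 + \left(-1\right) 6 \left(-28\right) = -19 - -168 = -19 + 168 = 149$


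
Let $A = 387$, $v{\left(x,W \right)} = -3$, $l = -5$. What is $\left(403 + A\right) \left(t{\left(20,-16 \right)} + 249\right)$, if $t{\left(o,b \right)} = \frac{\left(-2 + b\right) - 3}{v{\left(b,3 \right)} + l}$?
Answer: $\frac{795135}{4} \approx 1.9878 \cdot 10^{5}$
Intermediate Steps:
$t{\left(o,b \right)} = \frac{5}{8} - \frac{b}{8}$ ($t{\left(o,b \right)} = \frac{\left(-2 + b\right) - 3}{-3 - 5} = \frac{-5 + b}{-8} = \left(-5 + b\right) \left(- \frac{1}{8}\right) = \frac{5}{8} - \frac{b}{8}$)
$\left(403 + A\right) \left(t{\left(20,-16 \right)} + 249\right) = \left(403 + 387\right) \left(\left(\frac{5}{8} - -2\right) + 249\right) = 790 \left(\left(\frac{5}{8} + 2\right) + 249\right) = 790 \left(\frac{21}{8} + 249\right) = 790 \cdot \frac{2013}{8} = \frac{795135}{4}$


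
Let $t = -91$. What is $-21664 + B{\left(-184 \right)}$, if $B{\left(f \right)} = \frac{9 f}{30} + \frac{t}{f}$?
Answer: $- \frac{19981209}{920} \approx -21719.0$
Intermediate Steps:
$B{\left(f \right)} = - \frac{91}{f} + \frac{3 f}{10}$ ($B{\left(f \right)} = \frac{9 f}{30} - \frac{91}{f} = 9 f \frac{1}{30} - \frac{91}{f} = \frac{3 f}{10} - \frac{91}{f} = - \frac{91}{f} + \frac{3 f}{10}$)
$-21664 + B{\left(-184 \right)} = -21664 + \left(- \frac{91}{-184} + \frac{3}{10} \left(-184\right)\right) = -21664 - \frac{50329}{920} = - \frac{19981209}{920}$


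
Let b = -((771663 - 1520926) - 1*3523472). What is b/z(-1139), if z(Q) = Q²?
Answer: 4272735/1297321 ≈ 3.2935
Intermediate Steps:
b = 4272735 (b = -(-749263 - 3523472) = -1*(-4272735) = 4272735)
b/z(-1139) = 4272735/((-1139)²) = 4272735/1297321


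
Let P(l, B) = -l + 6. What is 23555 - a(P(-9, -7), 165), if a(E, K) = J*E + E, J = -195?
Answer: 26465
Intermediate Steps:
P(l, B) = 6 - l
a(E, K) = -194*E (a(E, K) = -195*E + E = -194*E)
23555 - a(P(-9, -7), 165) = 23555 - (-194)*(6 - 1*(-9)) = 23555 - (-194)*(6 + 9) = 23555 - (-194)*15 = 23555 - 1*(-2910) = 23555 + 2910 = 26465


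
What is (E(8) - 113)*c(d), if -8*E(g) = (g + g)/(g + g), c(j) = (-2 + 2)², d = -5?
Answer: 0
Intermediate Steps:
c(j) = 0 (c(j) = 0² = 0)
E(g) = -⅛ (E(g) = -(g + g)/(8*(g + g)) = -2*g/(8*(2*g)) = -2*g*1/(2*g)/8 = -⅛*1 = -⅛)
(E(8) - 113)*c(d) = (-⅛ - 113)*0 = -905/8*0 = 0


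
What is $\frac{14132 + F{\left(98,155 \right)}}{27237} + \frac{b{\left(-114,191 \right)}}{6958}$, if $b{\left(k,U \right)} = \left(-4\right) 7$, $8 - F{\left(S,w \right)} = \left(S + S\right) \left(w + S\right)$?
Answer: $- \frac{841530}{644609} \approx -1.3055$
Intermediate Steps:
$F{\left(S,w \right)} = 8 - 2 S \left(S + w\right)$ ($F{\left(S,w \right)} = 8 - \left(S + S\right) \left(w + S\right) = 8 - 2 S \left(S + w\right)$)
$b{\left(k,U \right)} = -28$
$\frac{14132 + F{\left(98,155 \right)}}{27237} + \frac{b{\left(-114,191 \right)}}{6958} = \frac{14132 - \left(-8 + 19208 + 30380\right)}{27237} - \frac{28}{6958} = \left(14132 - 49580\right) \frac{1}{27237} - \frac{2}{497} = \left(-35448\right) \frac{1}{27237} - \frac{2}{497} = - \frac{1688}{1297} - \frac{2}{497} = - \frac{841530}{644609}$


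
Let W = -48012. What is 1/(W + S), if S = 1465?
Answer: -1/46547 ≈ -2.1484e-5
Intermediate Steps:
1/(W + S) = 1/(-48012 + 1465) = 1/(-46547) = -1/46547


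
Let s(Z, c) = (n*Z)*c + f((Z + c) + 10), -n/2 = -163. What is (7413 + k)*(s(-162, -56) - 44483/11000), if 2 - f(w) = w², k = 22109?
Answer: 473182535296437/5500 ≈ 8.6033e+10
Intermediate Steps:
n = 326 (n = -2*(-163) = 326)
f(w) = 2 - w²
s(Z, c) = 2 - (10 + Z + c)² + 326*Z*c (s(Z, c) = (326*Z)*c + (2 - ((Z + c) + 10)²) = 326*Z*c + (2 - (10 + Z + c)²) = 2 - (10 + Z + c)² + 326*Z*c)
(7413 + k)*(s(-162, -56) - 44483/11000) = (7413 + 22109)*((2 - (10 - 162 - 56)² + 326*(-162)*(-56)) - 44483/11000) = 29522*((2 - 1*(-208)² + 2957472) - 44483*1/11000) = 29522*((2 - 1*43264 + 2957472) - 44483/11000) = 29522*((2 - 43264 + 2957472) - 44483/11000) = 29522*(2914210 - 44483/11000) = 29522*(32056265517/11000) = 473182535296437/5500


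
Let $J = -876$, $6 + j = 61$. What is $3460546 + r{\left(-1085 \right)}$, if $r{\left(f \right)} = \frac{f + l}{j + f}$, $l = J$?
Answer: $\frac{3564364341}{1030} \approx 3.4605 \cdot 10^{6}$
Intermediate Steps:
$j = 55$ ($j = -6 + 61 = 55$)
$l = -876$
$r{\left(f \right)} = \frac{-876 + f}{55 + f}$ ($r{\left(f \right)} = \frac{f - 876}{55 + f} = \frac{-876 + f}{55 + f}$)
$3460546 + r{\left(-1085 \right)} = 3460546 + \frac{-876 - 1085}{55 - 1085} = 3460546 + \frac{1}{-1030} \left(-1961\right) = 3460546 - - \frac{1961}{1030} = 3460546 + \frac{1961}{1030} = \frac{3564364341}{1030}$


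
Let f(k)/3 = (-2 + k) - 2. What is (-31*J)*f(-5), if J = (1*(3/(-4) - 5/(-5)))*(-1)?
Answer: -837/4 ≈ -209.25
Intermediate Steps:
f(k) = -12 + 3*k (f(k) = 3*((-2 + k) - 2) = 3*(-4 + k) = -12 + 3*k)
J = -¼ (J = (1*(3*(-¼) - 5*(-⅕)))*(-1) = (1*(-¾ + 1))*(-1) = (1*(¼))*(-1) = (¼)*(-1) = -¼ ≈ -0.25000)
(-31*J)*f(-5) = (-31*(-¼))*(-12 + 3*(-5)) = 31*(-12 - 15)/4 = (31/4)*(-27) = -837/4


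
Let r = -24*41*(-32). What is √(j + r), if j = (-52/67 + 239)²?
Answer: √396103153/67 ≈ 297.05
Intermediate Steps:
r = 31488 (r = -984*(-32) = 31488)
j = 254753521/4489 (j = (-52*1/67 + 239)² = (-52/67 + 239)² = (15961/67)² = 254753521/4489 ≈ 56751.)
√(j + r) = √(254753521/4489 + 31488) = √(396103153/4489) = √396103153/67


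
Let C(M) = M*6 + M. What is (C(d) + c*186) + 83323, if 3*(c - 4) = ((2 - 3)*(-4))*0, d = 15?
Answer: 84172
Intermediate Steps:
C(M) = 7*M (C(M) = 6*M + M = 7*M)
c = 4 (c = 4 + (((2 - 3)*(-4))*0)/3 = 4 + (-1*(-4)*0)/3 = 4 + (4*0)/3 = 4 + (⅓)*0 = 4 + 0 = 4)
(C(d) + c*186) + 83323 = (7*15 + 4*186) + 83323 = (105 + 744) + 83323 = 849 + 83323 = 84172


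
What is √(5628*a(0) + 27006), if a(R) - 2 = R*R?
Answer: √38262 ≈ 195.61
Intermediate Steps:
a(R) = 2 + R² (a(R) = 2 + R*R = 2 + R²)
√(5628*a(0) + 27006) = √(5628*(2 + 0²) + 27006) = √(5628*(2 + 0) + 27006) = √(5628*2 + 27006) = √(11256 + 27006) = √38262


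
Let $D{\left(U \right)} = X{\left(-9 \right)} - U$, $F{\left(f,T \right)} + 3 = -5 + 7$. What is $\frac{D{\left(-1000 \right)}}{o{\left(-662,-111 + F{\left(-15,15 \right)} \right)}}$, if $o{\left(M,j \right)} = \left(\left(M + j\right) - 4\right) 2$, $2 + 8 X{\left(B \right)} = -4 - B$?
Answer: $- \frac{8003}{12448} \approx -0.64291$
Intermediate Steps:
$X{\left(B \right)} = - \frac{3}{4} - \frac{B}{8}$ ($X{\left(B \right)} = - \frac{1}{4} + \frac{-4 - B}{8} = - \frac{1}{4} - \left(\frac{1}{2} + \frac{B}{8}\right) = - \frac{3}{4} - \frac{B}{8}$)
$F{\left(f,T \right)} = -1$ ($F{\left(f,T \right)} = -3 + \left(-5 + 7\right) = -3 + 2 = -1$)
$o{\left(M,j \right)} = -8 + 2 M + 2 j$ ($o{\left(M,j \right)} = \left(-4 + M + j\right) 2 = -8 + 2 M + 2 j$)
$D{\left(U \right)} = \frac{3}{8} - U$ ($D{\left(U \right)} = \left(- \frac{3}{4} - - \frac{9}{8}\right) - U = \left(- \frac{3}{4} + \frac{9}{8}\right) - U = \frac{3}{8} - U$)
$\frac{D{\left(-1000 \right)}}{o{\left(-662,-111 + F{\left(-15,15 \right)} \right)}} = \frac{\frac{3}{8} - -1000}{-8 + 2 \left(-662\right) + 2 \left(-111 - 1\right)} = \frac{\frac{3}{8} + 1000}{-8 - 1324 + 2 \left(-112\right)} = \frac{8003}{8 \left(-8 - 1324 - 224\right)} = \frac{8003}{8 \left(-1556\right)} = \frac{8003}{8} \left(- \frac{1}{1556}\right) = - \frac{8003}{12448}$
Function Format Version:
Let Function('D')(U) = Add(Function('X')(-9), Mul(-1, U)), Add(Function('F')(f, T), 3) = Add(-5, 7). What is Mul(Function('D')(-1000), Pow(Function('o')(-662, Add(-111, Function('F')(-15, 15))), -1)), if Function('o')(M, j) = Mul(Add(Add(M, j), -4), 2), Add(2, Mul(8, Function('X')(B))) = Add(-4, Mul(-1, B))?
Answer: Rational(-8003, 12448) ≈ -0.64291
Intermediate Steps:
Function('X')(B) = Add(Rational(-3, 4), Mul(Rational(-1, 8), B)) (Function('X')(B) = Add(Rational(-1, 4), Mul(Rational(1, 8), Add(-4, Mul(-1, B)))) = Add(Rational(-1, 4), Add(Rational(-1, 2), Mul(Rational(-1, 8), B))) = Add(Rational(-3, 4), Mul(Rational(-1, 8), B)))
Function('F')(f, T) = -1 (Function('F')(f, T) = Add(-3, Add(-5, 7)) = Add(-3, 2) = -1)
Function('o')(M, j) = Add(-8, Mul(2, M), Mul(2, j)) (Function('o')(M, j) = Mul(Add(-4, M, j), 2) = Add(-8, Mul(2, M), Mul(2, j)))
Function('D')(U) = Add(Rational(3, 8), Mul(-1, U)) (Function('D')(U) = Add(Add(Rational(-3, 4), Mul(Rational(-1, 8), -9)), Mul(-1, U)) = Add(Add(Rational(-3, 4), Rational(9, 8)), Mul(-1, U)) = Add(Rational(3, 8), Mul(-1, U)))
Mul(Function('D')(-1000), Pow(Function('o')(-662, Add(-111, Function('F')(-15, 15))), -1)) = Mul(Add(Rational(3, 8), Mul(-1, -1000)), Pow(Add(-8, Mul(2, -662), Mul(2, Add(-111, -1))), -1)) = Mul(Add(Rational(3, 8), 1000), Pow(Add(-8, -1324, Mul(2, -112)), -1)) = Mul(Rational(8003, 8), Pow(Add(-8, -1324, -224), -1)) = Mul(Rational(8003, 8), Pow(-1556, -1)) = Mul(Rational(8003, 8), Rational(-1, 1556)) = Rational(-8003, 12448)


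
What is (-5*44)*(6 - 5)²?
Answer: -220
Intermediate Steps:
(-5*44)*(6 - 5)² = -220*1² = -220*1 = -220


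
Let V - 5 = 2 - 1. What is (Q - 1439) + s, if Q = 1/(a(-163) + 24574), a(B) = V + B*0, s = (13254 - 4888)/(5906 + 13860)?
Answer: -349465009437/242924140 ≈ -1438.6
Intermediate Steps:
s = 4183/9883 (s = 8366/19766 = 8366*(1/19766) = 4183/9883 ≈ 0.42325)
V = 6 (V = 5 + (2 - 1) = 5 + 1 = 6)
a(B) = 6 (a(B) = 6 + B*0 = 6 + 0 = 6)
Q = 1/24580 (Q = 1/(6 + 24574) = 1/24580 ≈ 4.0683e-5)
(Q - 1439) + s = (1/24580 - 1439) + 4183/9883 = -35370619/24580 + 4183/9883 = -349465009437/242924140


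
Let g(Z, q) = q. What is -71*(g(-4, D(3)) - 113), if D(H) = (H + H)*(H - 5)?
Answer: 8875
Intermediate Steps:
D(H) = 2*H*(-5 + H) (D(H) = (2*H)*(-5 + H) = 2*H*(-5 + H))
-71*(g(-4, D(3)) - 113) = -71*(2*3*(-5 + 3) - 113) = -71*(2*3*(-2) - 113) = -71*(-12 - 113) = -71*(-125) = 8875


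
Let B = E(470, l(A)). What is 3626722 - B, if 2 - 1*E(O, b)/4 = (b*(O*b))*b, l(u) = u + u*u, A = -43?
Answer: 11074171104794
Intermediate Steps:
l(u) = u + u**2
E(O, b) = 8 - 4*O*b**3 (E(O, b) = 8 - 4*b*(O*b)*b = 8 - 4*O*b**2*b = 8 - 4*O*b**3)
B = -11074167478072 (B = 8 - 4*470*(-43*(1 - 43))**3 = 8 - 4*470*(-43*(-42))**3 = 8 - 4*470*1806**3 = 8 - 4*470*5890514616 = 8 - 11074167478080 = -11074167478072)
3626722 - B = 3626722 - 1*(-11074167478072) = 3626722 + 11074167478072 = 11074171104794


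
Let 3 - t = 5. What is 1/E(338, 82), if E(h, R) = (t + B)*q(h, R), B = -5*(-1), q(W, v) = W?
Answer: 1/1014 ≈ 0.00098619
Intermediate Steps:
t = -2 (t = 3 - 1*5 = 3 - 5 = -2)
B = 5
E(h, R) = 3*h (E(h, R) = (-2 + 5)*h = 3*h)
1/E(338, 82) = 1/(3*338) = 1/1014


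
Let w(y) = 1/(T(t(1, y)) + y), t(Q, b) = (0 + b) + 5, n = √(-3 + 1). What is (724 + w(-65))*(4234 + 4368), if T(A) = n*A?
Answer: 14230520854/2285 + 103224*I*√2/2285 ≈ 6.2278e+6 + 63.887*I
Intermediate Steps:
n = I*√2 (n = √(-2) = I*√2 ≈ 1.4142*I)
t(Q, b) = 5 + b (t(Q, b) = b + 5 = 5 + b)
T(A) = I*A*√2 (T(A) = (I*√2)*A = I*A*√2)
w(y) = 1/(y + I*√2*(5 + y)) (w(y) = 1/(I*(5 + y)*√2 + y) = 1/(I*√2*(5 + y) + y) = 1/(y + I*√2*(5 + y)))
(724 + w(-65))*(4234 + 4368) = (724 + 1/(-65 + I*√2*(5 - 65)))*(4234 + 4368) = (724 + 1/(-65 + I*√2*(-60)))*8602 = (724 + 1/(-65 - 60*I*√2))*8602 = 6227848 + 8602/(-65 - 60*I*√2)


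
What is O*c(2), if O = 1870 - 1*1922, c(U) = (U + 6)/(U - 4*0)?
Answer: -208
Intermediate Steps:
c(U) = (6 + U)/U (c(U) = (6 + U)/(U + 0) = (6 + U)/U)
O = -52 (O = 1870 - 1922 = -52)
O*c(2) = -52*(6 + 2)/2 = -26*8 = -52*4 = -208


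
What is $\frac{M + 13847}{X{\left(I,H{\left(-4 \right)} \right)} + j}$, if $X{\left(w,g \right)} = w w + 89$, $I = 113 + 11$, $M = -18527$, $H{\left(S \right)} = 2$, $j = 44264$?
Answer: $- \frac{4680}{59729} \approx -0.078354$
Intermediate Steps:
$I = 124$
$X{\left(w,g \right)} = 89 + w^{2}$ ($X{\left(w,g \right)} = w^{2} + 89 = 89 + w^{2}$)
$\frac{M + 13847}{X{\left(I,H{\left(-4 \right)} \right)} + j} = \frac{-18527 + 13847}{\left(89 + 124^{2}\right) + 44264} = - \frac{4680}{\left(89 + 15376\right) + 44264} = - \frac{4680}{15465 + 44264} = - \frac{4680}{59729}$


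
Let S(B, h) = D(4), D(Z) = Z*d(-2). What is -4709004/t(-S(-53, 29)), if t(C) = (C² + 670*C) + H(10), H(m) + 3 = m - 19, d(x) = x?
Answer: -392417/451 ≈ -870.10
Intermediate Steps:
D(Z) = -2*Z (D(Z) = Z*(-2) = -2*Z)
S(B, h) = -8 (S(B, h) = -2*4 = -8)
H(m) = -22 + m (H(m) = -3 + (m - 19) = -3 + (-19 + m) = -22 + m)
t(C) = -12 + C² + 670*C (t(C) = (C² + 670*C) + (-22 + 10) = (C² + 670*C) - 12 = -12 + C² + 670*C)
-4709004/t(-S(-53, 29)) = -4709004/(-12 + (-1*(-8))² + 670*(-1*(-8))) = -4709004/(-12 + 8² + 670*8) = -4709004/(-12 + 64 + 5360) = -4709004/5412 = -4709004*1/5412 = -392417/451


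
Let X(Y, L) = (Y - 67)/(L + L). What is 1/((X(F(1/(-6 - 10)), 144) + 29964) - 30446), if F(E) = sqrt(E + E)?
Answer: -106662144/51435967171 - 192*I*sqrt(2)/51435967171 ≈ -0.0020737 - 5.279e-9*I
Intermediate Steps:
F(E) = sqrt(2)*sqrt(E) (F(E) = sqrt(2*E) = sqrt(2)*sqrt(E))
X(Y, L) = (-67 + Y)/(2*L) (X(Y, L) = (-67 + Y)/((2*L)) = (-67 + Y)*(1/(2*L)) = (-67 + Y)/(2*L))
1/((X(F(1/(-6 - 10)), 144) + 29964) - 30446) = 1/(((1/2)*(-67 + sqrt(2)*sqrt(1/(-6 - 10)))/144 + 29964) - 30446) = 1/(((1/2)*(1/144)*(-67 + sqrt(2)*sqrt(1/(-16))) + 29964) - 30446) = 1/(((1/2)*(1/144)*(-67 + sqrt(2)*sqrt(-1/16)) + 29964) - 30446) = 1/(((1/2)*(1/144)*(-67 + sqrt(2)*(I/4)) + 29964) - 30446) = 1/(((1/2)*(1/144)*(-67 + I*sqrt(2)/4) + 29964) - 30446) = 1/(((-67/288 + I*sqrt(2)/1152) + 29964) - 30446) = 1/((8629565/288 + I*sqrt(2)/1152) - 30446) = 1/(-138883/288 + I*sqrt(2)/1152)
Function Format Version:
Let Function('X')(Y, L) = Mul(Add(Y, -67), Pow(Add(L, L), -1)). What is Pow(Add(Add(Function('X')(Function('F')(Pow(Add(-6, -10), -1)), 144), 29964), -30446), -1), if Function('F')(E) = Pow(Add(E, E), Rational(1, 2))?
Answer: Add(Rational(-106662144, 51435967171), Mul(Rational(-192, 51435967171), I, Pow(2, Rational(1, 2)))) ≈ Add(-0.0020737, Mul(-5.2790e-9, I))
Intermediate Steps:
Function('F')(E) = Mul(Pow(2, Rational(1, 2)), Pow(E, Rational(1, 2))) (Function('F')(E) = Pow(Mul(2, E), Rational(1, 2)) = Mul(Pow(2, Rational(1, 2)), Pow(E, Rational(1, 2))))
Function('X')(Y, L) = Mul(Rational(1, 2), Pow(L, -1), Add(-67, Y)) (Function('X')(Y, L) = Mul(Add(-67, Y), Pow(Mul(2, L), -1)) = Mul(Add(-67, Y), Mul(Rational(1, 2), Pow(L, -1))) = Mul(Rational(1, 2), Pow(L, -1), Add(-67, Y)))
Pow(Add(Add(Function('X')(Function('F')(Pow(Add(-6, -10), -1)), 144), 29964), -30446), -1) = Pow(Add(Add(Mul(Rational(1, 2), Pow(144, -1), Add(-67, Mul(Pow(2, Rational(1, 2)), Pow(Pow(Add(-6, -10), -1), Rational(1, 2))))), 29964), -30446), -1) = Pow(Add(Add(Mul(Rational(1, 2), Rational(1, 144), Add(-67, Mul(Pow(2, Rational(1, 2)), Pow(Pow(-16, -1), Rational(1, 2))))), 29964), -30446), -1) = Pow(Add(Add(Mul(Rational(1, 2), Rational(1, 144), Add(-67, Mul(Pow(2, Rational(1, 2)), Pow(Rational(-1, 16), Rational(1, 2))))), 29964), -30446), -1) = Pow(Add(Add(Mul(Rational(1, 2), Rational(1, 144), Add(-67, Mul(Pow(2, Rational(1, 2)), Mul(Rational(1, 4), I)))), 29964), -30446), -1) = Pow(Add(Add(Mul(Rational(1, 2), Rational(1, 144), Add(-67, Mul(Rational(1, 4), I, Pow(2, Rational(1, 2))))), 29964), -30446), -1) = Pow(Add(Add(Add(Rational(-67, 288), Mul(Rational(1, 1152), I, Pow(2, Rational(1, 2)))), 29964), -30446), -1) = Pow(Add(Add(Rational(8629565, 288), Mul(Rational(1, 1152), I, Pow(2, Rational(1, 2)))), -30446), -1) = Pow(Add(Rational(-138883, 288), Mul(Rational(1, 1152), I, Pow(2, Rational(1, 2)))), -1)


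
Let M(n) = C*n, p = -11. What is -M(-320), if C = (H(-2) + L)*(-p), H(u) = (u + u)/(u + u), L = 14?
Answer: 52800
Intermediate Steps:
H(u) = 1 (H(u) = (2*u)/((2*u)) = (2*u)*(1/(2*u)) = 1)
C = 165 (C = (1 + 14)*(-1*(-11)) = 15*11 = 165)
M(n) = 165*n
-M(-320) = -165*(-320) = -1*(-52800) = 52800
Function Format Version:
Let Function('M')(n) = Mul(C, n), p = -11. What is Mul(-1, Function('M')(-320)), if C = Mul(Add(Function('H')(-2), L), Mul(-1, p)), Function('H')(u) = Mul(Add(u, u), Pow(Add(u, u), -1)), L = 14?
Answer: 52800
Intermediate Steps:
Function('H')(u) = 1 (Function('H')(u) = Mul(Mul(2, u), Pow(Mul(2, u), -1)) = Mul(Mul(2, u), Mul(Rational(1, 2), Pow(u, -1))) = 1)
C = 165 (C = Mul(Add(1, 14), Mul(-1, -11)) = Mul(15, 11) = 165)
Function('M')(n) = Mul(165, n)
Mul(-1, Function('M')(-320)) = Mul(-1, Mul(165, -320)) = Mul(-1, -52800) = 52800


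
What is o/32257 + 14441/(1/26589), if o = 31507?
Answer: 12385776739000/32257 ≈ 3.8397e+8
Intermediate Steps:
o/32257 + 14441/(1/26589) = 31507/32257 + 14441/(1/26589) = 31507*(1/32257) + 14441/(1/26589) = 31507/32257 + 14441*26589 = 31507/32257 + 383971749 = 12385776739000/32257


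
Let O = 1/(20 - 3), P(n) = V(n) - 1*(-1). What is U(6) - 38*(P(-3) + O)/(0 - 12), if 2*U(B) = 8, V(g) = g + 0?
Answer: -73/34 ≈ -2.1471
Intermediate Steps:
V(g) = g
P(n) = 1 + n (P(n) = n - 1*(-1) = n + 1 = 1 + n)
O = 1/17 ≈ 0.058824
U(B) = 4 (U(B) = (½)*8 = 4)
U(6) - 38*(P(-3) + O)/(0 - 12) = 4 - 38*((1 - 3) + 1/17)/(0 - 12) = 4 - 38*(-2 + 1/17)/(-12) = 4 - (-1254)*(-1)/(17*12) = 4 - 38*11/68 = 4 - 209/34 = -73/34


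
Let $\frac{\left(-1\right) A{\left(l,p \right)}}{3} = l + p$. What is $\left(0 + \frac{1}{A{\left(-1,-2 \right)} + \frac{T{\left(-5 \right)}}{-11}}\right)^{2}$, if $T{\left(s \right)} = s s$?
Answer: $\frac{121}{5476} \approx 0.022096$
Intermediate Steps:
$T{\left(s \right)} = s^{2}$
$A{\left(l,p \right)} = - 3 l - 3 p$ ($A{\left(l,p \right)} = - 3 \left(l + p\right) = - 3 l - 3 p$)
$\left(0 + \frac{1}{A{\left(-1,-2 \right)} + \frac{T{\left(-5 \right)}}{-11}}\right)^{2} = \left(0 + \frac{1}{\left(\left(-3\right) \left(-1\right) - -6\right) + \frac{\left(-5\right)^{2}}{-11}}\right)^{2} = \left(0 + \frac{1}{\left(3 + 6\right) + 25 \left(- \frac{1}{11}\right)}\right)^{2} = \left(0 + \frac{1}{9 - \frac{25}{11}}\right)^{2} = \left(0 + \frac{1}{\frac{74}{11}}\right)^{2} = \left(0 + \frac{11}{74}\right)^{2} = \left(\frac{11}{74}\right)^{2} = \frac{121}{5476}$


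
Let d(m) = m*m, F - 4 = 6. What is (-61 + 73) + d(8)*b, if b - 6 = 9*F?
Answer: 6156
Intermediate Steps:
F = 10 (F = 4 + 6 = 10)
b = 96 (b = 6 + 9*10 = 6 + 90 = 96)
d(m) = m²
(-61 + 73) + d(8)*b = (-61 + 73) + 8²*96 = 12 + 64*96 = 12 + 6144 = 6156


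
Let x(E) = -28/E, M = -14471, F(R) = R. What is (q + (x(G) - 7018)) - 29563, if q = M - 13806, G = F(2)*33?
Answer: -2140328/33 ≈ -64858.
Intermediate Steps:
G = 66 (G = 2*33 = 66)
q = -28277 (q = -14471 - 13806 = -28277)
(q + (x(G) - 7018)) - 29563 = (-28277 + (-28/66 - 7018)) - 29563 = (-28277 + (-28*1/66 - 7018)) - 29563 = (-28277 + (-14/33 - 7018)) - 29563 = (-28277 - 231608/33) - 29563 = -1164749/33 - 29563 = -2140328/33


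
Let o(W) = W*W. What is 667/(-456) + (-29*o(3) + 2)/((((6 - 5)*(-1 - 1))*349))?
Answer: -173731/159144 ≈ -1.0917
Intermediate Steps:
o(W) = W²
667/(-456) + (-29*o(3) + 2)/((((6 - 5)*(-1 - 1))*349)) = 667/(-456) + (-29*3² + 2)/((((6 - 5)*(-1 - 1))*349)) = 667*(-1/456) + (-29*9 + 2)/(((1*(-2))*349)) = -667/456 + (-261 + 2)/((-2*349)) = -667/456 - 259/(-698) = -667/456 - 259*(-1/698) = -667/456 + 259/698 = -173731/159144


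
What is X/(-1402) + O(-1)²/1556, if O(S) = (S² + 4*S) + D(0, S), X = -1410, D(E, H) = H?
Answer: 277049/272689 ≈ 1.0160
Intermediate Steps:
O(S) = S² + 5*S (O(S) = (S² + 4*S) + S = S² + 5*S)
X/(-1402) + O(-1)²/1556 = -1410/(-1402) + (-(5 - 1))²/1556 = -1410*(-1/1402) + (-1*4)²*(1/1556) = 705/701 + (-4)²*(1/1556) = 705/701 + 16*(1/1556) = 705/701 + 4/389 = 277049/272689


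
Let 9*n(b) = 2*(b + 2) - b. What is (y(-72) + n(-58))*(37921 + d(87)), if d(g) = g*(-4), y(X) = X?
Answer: -2930694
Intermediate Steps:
d(g) = -4*g
n(b) = 4/9 + b/9 (n(b) = (2*(b + 2) - b)/9 = (2*(2 + b) - b)/9 = ((4 + 2*b) - b)/9 = (4 + b)/9 = 4/9 + b/9)
(y(-72) + n(-58))*(37921 + d(87)) = (-72 + (4/9 + (1/9)*(-58)))*(37921 - 4*87) = (-72 + (4/9 - 58/9))*(37921 - 348) = (-72 - 6)*37573 = -78*37573 = -2930694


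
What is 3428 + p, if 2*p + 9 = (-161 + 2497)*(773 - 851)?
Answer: -175361/2 ≈ -87681.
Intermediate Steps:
p = -182217/2 (p = -9/2 + ((-161 + 2497)*(773 - 851))/2 = -9/2 + (2336*(-78))/2 = -9/2 + (1/2)*(-182208) = -9/2 - 91104 = -182217/2 ≈ -91109.)
3428 + p = 3428 - 182217/2 = -175361/2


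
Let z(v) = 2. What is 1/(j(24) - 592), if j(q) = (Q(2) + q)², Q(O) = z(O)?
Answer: 1/84 ≈ 0.011905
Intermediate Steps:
Q(O) = 2
j(q) = (2 + q)²
1/(j(24) - 592) = 1/((2 + 24)² - 592) = 1/(26² - 592) = 1/(676 - 592) = 1/84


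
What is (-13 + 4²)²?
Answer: 9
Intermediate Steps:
(-13 + 4²)² = (-13 + 16)² = 3² = 9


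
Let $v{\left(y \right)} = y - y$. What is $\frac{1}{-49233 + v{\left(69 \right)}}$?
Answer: $- \frac{1}{49233} \approx -2.0312 \cdot 10^{-5}$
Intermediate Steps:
$v{\left(y \right)} = 0$
$\frac{1}{-49233 + v{\left(69 \right)}} = \frac{1}{-49233 + 0} = \frac{1}{-49233} = - \frac{1}{49233}$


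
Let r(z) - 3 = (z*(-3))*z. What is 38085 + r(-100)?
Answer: 8088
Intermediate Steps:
r(z) = 3 - 3*z**2 (r(z) = 3 + (z*(-3))*z = 3 + (-3*z)*z = 3 - 3*z**2)
38085 + r(-100) = 38085 + (3 - 3*(-100)**2) = 38085 + (3 - 3*10000) = 38085 + (3 - 30000) = 38085 - 29997 = 8088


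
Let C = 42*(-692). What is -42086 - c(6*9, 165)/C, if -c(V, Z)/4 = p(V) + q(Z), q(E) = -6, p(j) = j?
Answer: -50966154/1211 ≈ -42086.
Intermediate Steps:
c(V, Z) = 24 - 4*V (c(V, Z) = -4*(V - 6) = -4*(-6 + V) = 24 - 4*V)
C = -29064
-42086 - c(6*9, 165)/C = -42086 - (24 - 24*9)/(-29064) = -42086 - (24 - 4*54)*(-1)/29064 = -42086 - (24 - 216)*(-1)/29064 = -42086 - (-192)*(-1)/29064 = -42086 - 1*8/1211 = -42086 - 8/1211 = -50966154/1211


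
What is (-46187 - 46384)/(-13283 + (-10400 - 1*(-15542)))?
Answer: 92571/8141 ≈ 11.371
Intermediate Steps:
(-46187 - 46384)/(-13283 + (-10400 - 1*(-15542))) = -92571/(-13283 + (-10400 + 15542)) = -92571/(-13283 + 5142) = -92571/(-8141) = -92571*(-1/8141) = 92571/8141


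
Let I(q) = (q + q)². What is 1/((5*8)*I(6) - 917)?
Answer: 1/4843 ≈ 0.00020648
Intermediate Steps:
I(q) = 4*q² (I(q) = (2*q)² = 4*q²)
1/((5*8)*I(6) - 917) = 1/((5*8)*(4*6²) - 917) = 1/(40*(4*36) - 917) = 1/(40*144 - 917) = 1/(5760 - 917) = 1/4843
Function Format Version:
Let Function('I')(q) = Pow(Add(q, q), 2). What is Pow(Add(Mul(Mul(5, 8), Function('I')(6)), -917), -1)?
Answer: Rational(1, 4843) ≈ 0.00020648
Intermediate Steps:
Function('I')(q) = Mul(4, Pow(q, 2)) (Function('I')(q) = Pow(Mul(2, q), 2) = Mul(4, Pow(q, 2)))
Pow(Add(Mul(Mul(5, 8), Function('I')(6)), -917), -1) = Pow(Add(Mul(Mul(5, 8), Mul(4, Pow(6, 2))), -917), -1) = Pow(Add(Mul(40, Mul(4, 36)), -917), -1) = Pow(Add(Mul(40, 144), -917), -1) = Pow(Add(5760, -917), -1) = Pow(4843, -1) = Rational(1, 4843)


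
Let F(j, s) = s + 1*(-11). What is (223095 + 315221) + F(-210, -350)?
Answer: 537955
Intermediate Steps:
F(j, s) = -11 + s (F(j, s) = s - 11 = -11 + s)
(223095 + 315221) + F(-210, -350) = (223095 + 315221) + (-11 - 350) = 538316 - 361 = 537955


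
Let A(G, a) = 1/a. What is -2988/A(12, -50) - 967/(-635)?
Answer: 94869967/635 ≈ 1.4940e+5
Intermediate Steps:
-2988/A(12, -50) - 967/(-635) = -2988/(1/(-50)) - 967/(-635) = -2988/(-1/50) - 967*(-1/635) = -2988*(-50) + 967/635 = 149400 + 967/635 = 94869967/635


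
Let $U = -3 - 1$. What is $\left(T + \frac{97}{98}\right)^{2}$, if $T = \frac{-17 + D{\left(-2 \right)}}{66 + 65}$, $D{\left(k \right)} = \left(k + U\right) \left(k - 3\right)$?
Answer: $\frac{195468361}{164814244} \approx 1.186$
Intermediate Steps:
$U = -4$
$D{\left(k \right)} = \left(-4 + k\right) \left(-3 + k\right)$ ($D{\left(k \right)} = \left(k - 4\right) \left(k - 3\right) = \left(-4 + k\right) \left(-3 + k\right)$)
$T = \frac{13}{131}$ ($T = \frac{-17 + \left(12 + \left(-2\right)^{2} - -14\right)}{66 + 65} = \frac{-17 + \left(12 + 4 + 14\right)}{131} = \left(-17 + 30\right) \frac{1}{131} = 13 \cdot \frac{1}{131} = \frac{13}{131} \approx 0.099237$)
$\left(T + \frac{97}{98}\right)^{2} = \left(\frac{13}{131} + \frac{97}{98}\right)^{2} = \left(\frac{13981}{12838}\right)^{2} = \frac{195468361}{164814244}$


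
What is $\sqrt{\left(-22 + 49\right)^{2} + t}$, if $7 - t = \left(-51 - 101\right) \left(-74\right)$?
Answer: $12 i \sqrt{73} \approx 102.53 i$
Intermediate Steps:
$t = -11241$ ($t = 7 - \left(-51 - 101\right) \left(-74\right) = 7 - \left(-152\right) \left(-74\right) = 7 - 11248 = -11241$)
$\sqrt{\left(-22 + 49\right)^{2} + t} = \sqrt{\left(-22 + 49\right)^{2} - 11241} = \sqrt{27^{2} - 11241} = \sqrt{729 - 11241} = \sqrt{-10512} = 12 i \sqrt{73}$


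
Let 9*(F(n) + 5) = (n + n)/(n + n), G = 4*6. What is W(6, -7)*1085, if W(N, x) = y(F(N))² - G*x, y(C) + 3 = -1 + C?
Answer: 21708680/81 ≈ 2.6801e+5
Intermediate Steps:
G = 24
F(n) = -44/9 (F(n) = -5 + ((n + n)/(n + n))/9 = -5 + ((2*n)/((2*n)))/9 = -5 + ((2*n)*(1/(2*n)))/9 = -5 + (⅑)*1 = -5 + ⅑ = -44/9)
y(C) = -4 + C (y(C) = -3 + (-1 + C) = -4 + C)
W(N, x) = 6400/81 - 24*x (W(N, x) = (-4 - 44/9)² - 24*x = (-80/9)² - 24*x = 6400/81 - 24*x)
W(6, -7)*1085 = (6400/81 - 24*(-7))*1085 = (6400/81 + 168)*1085 = (20008/81)*1085 = 21708680/81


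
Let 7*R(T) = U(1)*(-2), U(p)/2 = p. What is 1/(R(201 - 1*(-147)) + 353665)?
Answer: 7/2475651 ≈ 2.8275e-6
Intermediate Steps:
U(p) = 2*p
R(T) = -4/7 (R(T) = ((2*1)*(-2))/7 = (2*(-2))/7 = (1/7)*(-4) = -4/7)
1/(R(201 - 1*(-147)) + 353665) = 1/(-4/7 + 353665) = 1/(2475651/7) = 7/2475651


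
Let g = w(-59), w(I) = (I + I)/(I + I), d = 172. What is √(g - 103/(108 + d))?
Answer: √12390/140 ≈ 0.79507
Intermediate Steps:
w(I) = 1 (w(I) = (2*I)/((2*I)) = (2*I)*(1/(2*I)) = 1)
g = 1
√(g - 103/(108 + d)) = √(1 - 103/(108 + 172)) = √(1 - 103/280) = √(177/280) = √12390/140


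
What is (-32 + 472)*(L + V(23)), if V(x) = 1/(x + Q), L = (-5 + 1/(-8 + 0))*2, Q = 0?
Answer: -103290/23 ≈ -4490.9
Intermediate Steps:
L = -41/4 (L = (-5 + 1/(-8))*2 = (-5 - 1/8)*2 = -41/8*2 = -41/4 ≈ -10.250)
V(x) = 1/x (V(x) = 1/(x + 0) = 1/x)
(-32 + 472)*(L + V(23)) = (-32 + 472)*(-41/4 + 1/23) = 440*(-41/4 + 1/23) = 440*(-939/92) = -103290/23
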